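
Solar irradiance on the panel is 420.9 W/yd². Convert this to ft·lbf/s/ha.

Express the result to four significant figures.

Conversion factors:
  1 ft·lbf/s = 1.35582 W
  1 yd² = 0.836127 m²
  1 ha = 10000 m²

420.9 W/yd² ÷ 0.836127 m²/yd² = 503.392 W/m²
503.392 W/m² ÷ 1.35582 W/ft·lbf/s × 10000 m²/ha = 3.71282×10⁶ ft·lbf/s/ha

3.713×10⁶ ft·lbf/s/ha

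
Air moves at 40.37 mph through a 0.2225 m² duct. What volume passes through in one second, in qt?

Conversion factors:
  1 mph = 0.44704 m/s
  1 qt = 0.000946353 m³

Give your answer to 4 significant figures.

4243 qt

40.37 mph × 0.44704 → 18.047 m/s
V = v × A × t = 18.047 m/s × 0.2225 m² × 1 s = 4.01546 m³
4.01546 m³ ÷ (0.000946353 m³/qt) = 4243.09 qt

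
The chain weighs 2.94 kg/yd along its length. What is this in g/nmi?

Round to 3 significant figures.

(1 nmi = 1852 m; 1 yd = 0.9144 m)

5.95×10⁶ g/nmi

2.94 kg/yd ÷ 0.9144 m/yd = 3.21522 kg/m
3.21522 kg/m ÷ 0.001 kg/g × 1852 m/nmi = 5.95459×10⁶ g/nmi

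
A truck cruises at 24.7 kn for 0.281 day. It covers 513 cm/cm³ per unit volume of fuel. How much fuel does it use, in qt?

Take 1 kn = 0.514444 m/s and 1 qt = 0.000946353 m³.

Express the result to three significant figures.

24.7 kn → 12.7068 m/s
0.281 day → 24278.4 s
d = v × t = 12.7068 × 24278.4 = 308501 m
513 cm/cm³ → 5.13×10⁶ m/m³
V = d / (distance per unit fuel) = 308501 / 5.13×10⁶ = 0.0601366 m³
In qt: 0.0601366 / 0.000946353 = 63.5456 qt

63.5 qt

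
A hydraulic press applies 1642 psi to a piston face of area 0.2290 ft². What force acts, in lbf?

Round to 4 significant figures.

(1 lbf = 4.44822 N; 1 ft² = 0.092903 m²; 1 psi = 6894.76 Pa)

5.415×10⁴ lbf

1642 psi × 6894.76 = 1.13212×10⁷ Pa
0.2290 ft² × 0.092903 = 0.0212748 m²
F = P × A = 1.13212×10⁷ Pa × 0.0212748 m² = 240856 N
240856 N ÷ (4.44822 N/lbf) = 54146.6 lbf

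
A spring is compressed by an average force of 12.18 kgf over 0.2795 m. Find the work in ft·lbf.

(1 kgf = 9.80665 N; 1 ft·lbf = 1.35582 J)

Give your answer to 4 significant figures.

12.18 kgf × 9.80665 = 119.445 N
W = F × d = 119.445 N × 0.2795 m = 33.3849 J
33.3849 J ÷ (1.35582 J/ft·lbf) = 24.6234 ft·lbf

24.62 ft·lbf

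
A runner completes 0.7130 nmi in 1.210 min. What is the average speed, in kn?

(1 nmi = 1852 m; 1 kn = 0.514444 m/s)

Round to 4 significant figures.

0.7130 nmi × 1852 = 1320.48 m
1.210 min × 60 = 72.6 s
v = d / t = 1320.48 m / 72.6 s = 18.1884 m/s
18.1884 m/s ÷ (0.514444 m/s/kn) = 35.3555 kn

35.36 kn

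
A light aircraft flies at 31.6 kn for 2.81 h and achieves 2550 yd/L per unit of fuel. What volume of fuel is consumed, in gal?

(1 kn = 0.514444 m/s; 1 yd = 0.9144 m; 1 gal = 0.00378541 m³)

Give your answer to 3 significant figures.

31.6 kn → 16.2564 m/s
2.81 h → 10116 s
d = v × t = 16.2564 × 10116 = 164450 m
2550 yd/L → 2.33172×10⁶ m/m³
V = d / (distance per unit fuel) = 164450 / 2.33172×10⁶ = 0.0705273 m³
In gal: 0.0705273 / 0.00378541 = 18.6314 gal

18.6 gal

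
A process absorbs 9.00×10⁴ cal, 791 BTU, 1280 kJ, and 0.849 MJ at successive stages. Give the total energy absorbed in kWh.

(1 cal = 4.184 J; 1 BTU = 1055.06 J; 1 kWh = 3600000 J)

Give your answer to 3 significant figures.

0.928 kWh

9.00×10⁴ cal × 4.184 = 376560 J
791 BTU × 1055.06 = 834552 J
1280 kJ × 1000 = 1.28×10⁶ J
0.849 MJ × 1000000 = 849000 J
Total: 376560 + 834552 + 1.28×10⁶ + 849000 = 3.34011×10⁶ J
In kWh: 3.34011×10⁶ / 3600000 = 0.927808 kWh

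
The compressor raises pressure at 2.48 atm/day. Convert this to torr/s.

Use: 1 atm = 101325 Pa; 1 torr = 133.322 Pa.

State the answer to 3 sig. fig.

0.0218 torr/s

2.48 atm/day × 101325 Pa/atm ÷ 86400 s/day = 2.9084 Pa/s
2.9084 Pa/s ÷ 133.322 Pa/torr = 0.0218149 torr/s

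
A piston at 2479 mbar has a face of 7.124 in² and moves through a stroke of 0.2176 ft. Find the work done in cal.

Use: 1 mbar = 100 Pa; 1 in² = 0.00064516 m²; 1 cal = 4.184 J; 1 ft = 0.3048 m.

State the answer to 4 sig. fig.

2479 mbar → 247900 Pa
7.124 in² → 0.00459612 m²
F = P × A = 247900 × 0.00459612 = 1139.38 N
0.2176 ft → 0.0663245 m
W = F × d = 1139.38 × 0.0663245 = 75.5688 J
In cal: 75.5688 / 4.184 = 18.0614 cal

18.06 cal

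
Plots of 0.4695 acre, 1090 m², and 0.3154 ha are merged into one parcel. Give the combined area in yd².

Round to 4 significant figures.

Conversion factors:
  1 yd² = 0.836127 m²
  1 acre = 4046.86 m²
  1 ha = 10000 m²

7348 yd²

0.4695 acre × 4046.86 → 1900 m²
1090 m² (already m²)
0.3154 ha × 10000 → 3154 m²
Total: 1900 + 1090 + 3154 = 6144 m²
In yd²: 6144 / 0.836127 = 7348.17 yd²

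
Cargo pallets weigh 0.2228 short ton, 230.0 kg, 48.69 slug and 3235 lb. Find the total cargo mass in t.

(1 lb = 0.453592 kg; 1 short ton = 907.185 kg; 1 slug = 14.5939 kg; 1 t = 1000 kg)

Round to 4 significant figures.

2.610 t

0.2228 short ton × 907.185 = 202.121 kg
230.0 kg (already kg)
48.69 slug × 14.5939 = 710.577 kg
3235 lb × 0.453592 = 1467.37 kg
Sum: 202.121 + 230 + 710.577 + 1467.37 = 2610.07 kg
In t: 2610.07 / 1000 = 2.61007 t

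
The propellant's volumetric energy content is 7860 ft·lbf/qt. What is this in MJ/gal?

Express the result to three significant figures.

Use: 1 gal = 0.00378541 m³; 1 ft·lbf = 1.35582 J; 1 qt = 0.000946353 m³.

7860 ft·lbf/qt × 1.35582 J/ft·lbf ÷ 0.000946353 m³/qt = 1.12609×10⁷ J/m³
1.12609×10⁷ J/m³ ÷ 1000000 J/MJ × 0.00378541 m³/gal = 0.0426271 MJ/gal

0.0426 MJ/gal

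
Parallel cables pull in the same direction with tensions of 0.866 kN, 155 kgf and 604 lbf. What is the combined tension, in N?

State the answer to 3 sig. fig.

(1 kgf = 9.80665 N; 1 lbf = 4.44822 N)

0.866 kN × 1000 = 866 N
155 kgf × 9.80665 = 1520.03 N
604 lbf × 4.44822 = 2686.72 N
Combined: 866 + 1520.03 + 2686.72 = 5072.75 N

5070 N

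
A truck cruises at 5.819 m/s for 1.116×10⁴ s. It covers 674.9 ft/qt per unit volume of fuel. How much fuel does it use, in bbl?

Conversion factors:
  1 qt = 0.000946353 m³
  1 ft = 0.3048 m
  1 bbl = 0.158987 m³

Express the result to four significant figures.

1.879 bbl

d = v × t = 5.819 × 11160 = 64940 m
674.9 ft/qt → 217371 m/m³
V = d / (distance per unit fuel) = 64940 / 217371 = 0.298752 m³
In bbl: 0.298752 / 0.158987 = 1.8791 bbl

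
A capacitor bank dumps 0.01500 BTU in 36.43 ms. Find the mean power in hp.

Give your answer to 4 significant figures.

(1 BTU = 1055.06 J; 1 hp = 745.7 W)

0.01500 BTU × 1055.06 → 15.8259 J
36.43 ms × 0.001 → 0.03643 s
P = E / t = 15.8259 J / 0.03643 s = 434.419 W
434.419 W ÷ (745.7 W/hp) = 0.582565 hp

0.5826 hp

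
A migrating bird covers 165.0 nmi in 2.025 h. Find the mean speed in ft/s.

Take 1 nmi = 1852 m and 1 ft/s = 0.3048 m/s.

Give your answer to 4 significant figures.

137.5 ft/s

165.0 nmi × 1852 = 305580 m
2.025 h × 3600 = 7290 s
v = d / t = 305580 m / 7290 s = 41.9177 m/s
41.9177 m/s ÷ (0.3048 m/s/ft/s) = 137.525 ft/s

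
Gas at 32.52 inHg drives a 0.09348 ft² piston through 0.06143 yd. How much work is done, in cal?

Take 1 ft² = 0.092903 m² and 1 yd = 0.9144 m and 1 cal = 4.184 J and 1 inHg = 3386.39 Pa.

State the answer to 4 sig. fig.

12.84 cal

32.52 inHg → 110125 Pa
0.09348 ft² → 0.00868457 m²
F = P × A = 110125 × 0.00868457 = 956.388 N
0.06143 yd → 0.0561716 m
W = F × d = 956.388 × 0.0561716 = 53.7218 J
In cal: 53.7218 / 4.184 = 12.8398 cal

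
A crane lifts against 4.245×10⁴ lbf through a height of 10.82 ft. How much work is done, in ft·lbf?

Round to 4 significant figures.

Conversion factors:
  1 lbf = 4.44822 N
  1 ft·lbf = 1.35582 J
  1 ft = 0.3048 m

4.245×10⁴ lbf × 4.44822 = 188827 N
10.82 ft × 0.3048 = 3.29794 m
W = F × d = 188827 N × 3.29794 m = 622740 J
622740 J ÷ (1.35582 J/ft·lbf) = 459309 ft·lbf

4.593×10⁵ ft·lbf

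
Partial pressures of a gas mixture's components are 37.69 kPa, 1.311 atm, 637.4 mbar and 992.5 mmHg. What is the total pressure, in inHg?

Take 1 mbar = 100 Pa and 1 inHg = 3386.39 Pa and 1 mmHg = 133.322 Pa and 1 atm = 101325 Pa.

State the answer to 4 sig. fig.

37.69 kPa × 1000 = 37690 Pa
1.311 atm × 101325 = 132837 Pa
637.4 mbar × 100 = 63740 Pa
992.5 mmHg × 133.322 = 132322 Pa
Total: 37690 + 132837 + 63740 + 132322 = 366589 Pa
In inHg: 366589 / 3386.39 = 108.254 inHg

108.3 inHg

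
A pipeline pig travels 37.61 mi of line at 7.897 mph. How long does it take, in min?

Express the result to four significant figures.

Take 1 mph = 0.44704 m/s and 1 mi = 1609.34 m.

37.61 mi × 1609.34 → 60527.3 m
7.897 mph × 0.44704 → 3.53027 m/s
t = d / v = 60527.3 m / 3.53027 m/s = 17145.2 s
17145.2 s ÷ (60 s/min) = 285.753 min

285.8 min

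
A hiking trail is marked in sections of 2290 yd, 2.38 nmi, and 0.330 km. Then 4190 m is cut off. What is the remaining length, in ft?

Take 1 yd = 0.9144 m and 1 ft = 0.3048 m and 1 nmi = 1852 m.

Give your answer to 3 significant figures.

2290 yd × 0.9144 = 2093.98 m
2.38 nmi × 1852 = 4407.76 m
0.330 km × 1000 = 330 m
4190 m (already m)
Net: 2093.98 + 4407.76 + 330 − 4190 = 2641.74 m
In ft: 2641.74 / 0.3048 = 8667.13 ft

8670 ft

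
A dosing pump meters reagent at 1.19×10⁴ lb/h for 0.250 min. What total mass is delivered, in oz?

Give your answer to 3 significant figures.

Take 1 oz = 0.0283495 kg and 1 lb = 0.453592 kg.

1.19×10⁴ lb/h → 1.49937 kg/s
0.250 min → 15 s
m = ṁ × t = 1.49937 × 15 = 22.4906 kg
In oz: 22.4906 / 0.0283495 = 793.333 oz

793 oz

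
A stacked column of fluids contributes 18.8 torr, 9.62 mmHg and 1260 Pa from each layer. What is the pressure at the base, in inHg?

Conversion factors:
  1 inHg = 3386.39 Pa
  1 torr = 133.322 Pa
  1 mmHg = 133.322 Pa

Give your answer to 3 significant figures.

1.49 inHg

18.8 torr × 133.322 → 2506.45 Pa
9.62 mmHg × 133.322 → 1282.56 Pa
1260 Pa (already Pa)
Total: 2506.45 + 1282.56 + 1260 = 5049.01 Pa
In inHg: 5049.01 / 3386.39 = 1.49097 inHg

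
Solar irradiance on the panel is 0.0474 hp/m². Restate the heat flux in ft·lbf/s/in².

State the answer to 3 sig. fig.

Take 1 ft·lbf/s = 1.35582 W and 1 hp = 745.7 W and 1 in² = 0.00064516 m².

0.0168 ft·lbf/s/in²

0.0474 hp/m² × 745.7 W/hp = 35.3462 W/m²
35.3462 W/m² ÷ 1.35582 W/ft·lbf/s × 0.00064516 m²/in² = 0.0168193 ft·lbf/s/in²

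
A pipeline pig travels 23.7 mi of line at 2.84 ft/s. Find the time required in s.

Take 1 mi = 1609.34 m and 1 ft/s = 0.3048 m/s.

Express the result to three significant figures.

23.7 mi × 1609.34 → 38141.4 m
2.84 ft/s × 0.3048 → 0.865632 m/s
t = d / v = 38141.4 m / 0.865632 m/s = 44061.9 s

4.41×10⁴ s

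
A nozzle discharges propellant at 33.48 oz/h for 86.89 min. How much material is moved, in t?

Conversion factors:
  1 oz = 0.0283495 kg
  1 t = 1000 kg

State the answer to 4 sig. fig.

0.001375 t

33.48 oz/h → 2.6365×10⁻⁴ kg/s
86.89 min → 5213.4 s
m = ṁ × t = 2.6365×10⁻⁴ × 5213.4 = 1.37451 kg
In t: 1.37451 / 1000 = 0.00137451 t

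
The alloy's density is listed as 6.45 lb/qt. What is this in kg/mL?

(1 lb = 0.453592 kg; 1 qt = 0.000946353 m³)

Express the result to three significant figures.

6.45 lb/qt × 0.453592 kg/lb ÷ 0.000946353 m³/qt = 3091.52 kg/m³
3091.52 kg/m³ × 10⁻⁶ m³/mL = 0.00309152 kg/mL

0.00309 kg/mL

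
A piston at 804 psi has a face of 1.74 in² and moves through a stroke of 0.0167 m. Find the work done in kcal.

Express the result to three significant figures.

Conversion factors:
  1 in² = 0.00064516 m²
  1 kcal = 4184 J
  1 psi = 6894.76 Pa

804 psi → 5.54339×10⁶ Pa
1.74 in² → 0.00112258 m²
F = P × A = 5.54339×10⁶ × 0.00112258 = 6222.9 N
W = F × d = 6222.9 × 0.0167 = 103.922 J
In kcal: 103.922 / 4184 = 0.024838 kcal

0.0248 kcal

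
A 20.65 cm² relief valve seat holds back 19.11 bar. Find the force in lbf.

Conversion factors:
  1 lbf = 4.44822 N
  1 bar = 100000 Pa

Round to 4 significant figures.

887.1 lbf

19.11 bar × 100000 = 1.911×10⁶ Pa
20.65 cm² × 0.0001 = 0.002065 m²
F = P × A = 1.911×10⁶ Pa × 0.002065 m² = 3946.22 N
3946.22 N ÷ (4.44822 N/lbf) = 887.146 lbf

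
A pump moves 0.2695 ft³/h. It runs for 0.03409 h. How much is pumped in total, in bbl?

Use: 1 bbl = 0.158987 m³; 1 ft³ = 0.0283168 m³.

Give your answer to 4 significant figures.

0.2695 ft³/h → 2.11983×10⁻⁶ m³/s
0.03409 h → 122.724 s
V = Q × t = 2.11983×10⁻⁶ × 122.724 = 2.60154×10⁻⁴ m³
In bbl: 2.60154×10⁻⁴ / 0.158987 = 0.00163632 bbl

0.001636 bbl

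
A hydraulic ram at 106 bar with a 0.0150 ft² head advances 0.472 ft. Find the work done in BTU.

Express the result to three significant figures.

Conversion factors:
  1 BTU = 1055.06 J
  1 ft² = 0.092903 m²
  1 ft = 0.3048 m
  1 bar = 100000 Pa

2.01 BTU

106 bar → 1.06×10⁷ Pa
0.0150 ft² → 0.00139354 m²
F = P × A = 1.06×10⁷ × 0.00139354 = 14771.5 N
0.472 ft → 0.143866 m
W = F × d = 14771.5 × 0.143866 = 2125.12 J
In BTU: 2125.12 / 1055.06 = 2.01422 BTU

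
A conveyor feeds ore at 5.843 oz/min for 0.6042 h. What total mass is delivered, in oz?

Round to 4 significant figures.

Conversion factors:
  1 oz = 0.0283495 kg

5.843 oz/min → 0.00276077 kg/s
0.6042 h → 2175.12 s
m = ṁ × t = 0.00276077 × 2175.12 = 6.00501 kg
In oz: 6.00501 / 0.0283495 = 211.821 oz

211.8 oz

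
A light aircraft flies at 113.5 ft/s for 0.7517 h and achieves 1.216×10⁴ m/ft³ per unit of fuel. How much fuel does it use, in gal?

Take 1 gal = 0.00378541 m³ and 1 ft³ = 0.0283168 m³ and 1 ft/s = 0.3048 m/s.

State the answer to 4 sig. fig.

57.59 gal

113.5 ft/s → 34.5948 m/s
0.7517 h → 2706.12 s
d = v × t = 34.5948 × 2706.12 = 93617.7 m
1.216×10⁴ m/ft³ → 429427 m/m³
V = d / (distance per unit fuel) = 93617.7 / 429427 = 0.218006 m³
In gal: 0.218006 / 0.00378541 = 57.5911 gal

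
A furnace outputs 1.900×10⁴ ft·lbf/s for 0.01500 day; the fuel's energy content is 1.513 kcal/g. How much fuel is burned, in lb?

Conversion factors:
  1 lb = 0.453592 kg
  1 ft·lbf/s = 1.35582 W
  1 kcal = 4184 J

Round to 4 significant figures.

1.900×10⁴ ft·lbf/s → 25760.6 W
0.01500 day → 1296 s
E = P × t = 25760.6 × 1296 = 3.33857×10⁷ J
1.513 kcal/g → 6.33039×10⁶ J/kg
m = E / e_s = 3.33857×10⁷ / 6.33039×10⁶ = 5.27388 kg
In lb: 5.27388 / 0.453592 = 11.6269 lb

11.63 lb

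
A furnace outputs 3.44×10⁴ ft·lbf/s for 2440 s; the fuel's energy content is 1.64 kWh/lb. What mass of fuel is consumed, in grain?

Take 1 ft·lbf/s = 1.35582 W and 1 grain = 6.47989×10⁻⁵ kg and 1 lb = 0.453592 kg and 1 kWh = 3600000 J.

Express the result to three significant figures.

3.44×10⁴ ft·lbf/s → 46640.2 W
E = P × t = 46640.2 × 2440 = 1.13802×10⁸ J
1.64 kWh/lb → 1.30161×10⁷ J/kg
m = E / e_s = 1.13802×10⁸ / 1.30161×10⁷ = 8.74317 kg
In grain: 8.74317 / 6.47989×10⁻⁵ = 134928 grain

1.35×10⁵ grain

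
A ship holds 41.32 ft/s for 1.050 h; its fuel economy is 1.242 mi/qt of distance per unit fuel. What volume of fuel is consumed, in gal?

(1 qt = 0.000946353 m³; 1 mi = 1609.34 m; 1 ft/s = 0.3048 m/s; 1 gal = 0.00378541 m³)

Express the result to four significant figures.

41.32 ft/s → 12.5943 m/s
1.050 h → 3780 s
d = v × t = 12.5943 × 3780 = 47606.5 m
1.242 mi/qt → 2.11211×10⁶ m/m³
V = d / (distance per unit fuel) = 47606.5 / 2.11211×10⁶ = 0.0225398 m³
In gal: 0.0225398 / 0.00378541 = 5.95439 gal

5.954 gal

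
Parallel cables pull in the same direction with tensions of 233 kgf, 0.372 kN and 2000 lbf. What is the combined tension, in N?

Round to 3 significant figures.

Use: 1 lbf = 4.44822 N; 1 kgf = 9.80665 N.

1.16×10⁴ N

233 kgf × 9.80665 = 2284.95 N
0.372 kN × 1000 = 372 N
2000 lbf × 4.44822 = 8896.44 N
Combined: 2284.95 + 372 + 8896.44 = 11553.4 N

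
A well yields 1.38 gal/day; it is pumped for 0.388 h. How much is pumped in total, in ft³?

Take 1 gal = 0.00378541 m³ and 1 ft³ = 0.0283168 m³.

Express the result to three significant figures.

0.00298 ft³

1.38 gal/day → 6.04614×10⁻⁸ m³/s
0.388 h → 1396.8 s
V = Q × t = 6.04614×10⁻⁸ × 1396.8 = 8.44525×10⁻⁵ m³
In ft³: 8.44525×10⁻⁵ / 0.0283168 = 0.00298242 ft³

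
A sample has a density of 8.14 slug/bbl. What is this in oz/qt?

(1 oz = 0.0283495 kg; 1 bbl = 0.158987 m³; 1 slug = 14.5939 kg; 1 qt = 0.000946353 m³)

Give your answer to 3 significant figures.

8.14 slug/bbl × 14.5939 kg/slug ÷ 0.158987 m³/bbl = 747.195 kg/m³
747.195 kg/m³ ÷ 0.0283495 kg/oz × 0.000946353 m³/qt = 24.9426 oz/qt

24.9 oz/qt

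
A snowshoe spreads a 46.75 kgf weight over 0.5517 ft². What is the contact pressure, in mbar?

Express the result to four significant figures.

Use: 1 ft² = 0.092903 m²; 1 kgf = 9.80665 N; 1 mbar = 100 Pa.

46.75 kgf × 9.80665 → 458.461 N
0.5517 ft² × 0.092903 → 0.0512546 m²
P = F / A = 458.461 N / 0.0512546 m² = 8944.78 Pa
8944.78 Pa ÷ (100 Pa/mbar) = 89.4478 mbar

89.45 mbar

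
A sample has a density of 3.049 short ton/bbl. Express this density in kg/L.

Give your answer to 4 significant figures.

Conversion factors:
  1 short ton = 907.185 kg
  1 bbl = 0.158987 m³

17.40 kg/L

3.049 short ton/bbl × 907.185 kg/short ton ÷ 0.158987 m³/bbl = 17397.7 kg/m³
17397.7 kg/m³ × 0.001 m³/L = 17.3977 kg/L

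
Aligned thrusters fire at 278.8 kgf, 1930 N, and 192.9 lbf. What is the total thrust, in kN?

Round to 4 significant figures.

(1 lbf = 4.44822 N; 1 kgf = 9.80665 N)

5.522 kN

278.8 kgf × 9.80665 = 2734.09 N
1930 N (already N)
192.9 lbf × 4.44822 = 858.062 N
Sum: 2734.09 + 1930 + 858.062 = 5522.15 N
In kN: 5522.15 / 1000 = 5.52215 kN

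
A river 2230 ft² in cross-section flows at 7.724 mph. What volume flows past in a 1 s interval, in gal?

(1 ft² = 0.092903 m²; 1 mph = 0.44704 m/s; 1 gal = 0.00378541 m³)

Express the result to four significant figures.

7.724 mph × 0.44704 → 3.45294 m/s
2230 ft² × 0.092903 → 207.174 m²
V = v × A × t = 3.45294 m/s × 207.174 m² × 1 s = 715.359 m³
715.359 m³ ÷ (0.00378541 m³/gal) = 188978 gal

1.890×10⁵ gal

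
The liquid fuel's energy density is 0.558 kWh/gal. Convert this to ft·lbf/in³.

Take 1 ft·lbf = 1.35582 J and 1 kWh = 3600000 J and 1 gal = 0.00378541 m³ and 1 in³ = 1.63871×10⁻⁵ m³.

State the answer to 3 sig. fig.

6410 ft·lbf/in³

0.558 kWh/gal × 3600000 J/kWh ÷ 0.00378541 m³/gal = 5.30669×10⁸ J/m³
5.30669×10⁸ J/m³ ÷ 1.35582 J/ft·lbf × 1.63871×10⁻⁵ m³/in³ = 6413.92 ft·lbf/in³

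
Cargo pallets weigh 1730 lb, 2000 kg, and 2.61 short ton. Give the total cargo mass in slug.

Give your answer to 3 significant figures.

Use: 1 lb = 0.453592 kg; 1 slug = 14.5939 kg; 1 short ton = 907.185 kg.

1730 lb × 0.453592 = 784.714 kg
2000 kg (already kg)
2.61 short ton × 907.185 = 2367.75 kg
Combined: 784.714 + 2000 + 2367.75 = 5152.46 kg
In slug: 5152.46 / 14.5939 = 353.056 slug

353 slug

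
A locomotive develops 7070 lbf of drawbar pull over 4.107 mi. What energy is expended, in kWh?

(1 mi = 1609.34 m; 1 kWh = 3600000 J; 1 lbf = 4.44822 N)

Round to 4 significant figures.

7070 lbf × 4.44822 = 31448.9 N
4.107 mi × 1609.34 = 6609.56 m
W = F × d = 31448.9 N × 6609.56 m = 2.07863×10⁸ J
2.07863×10⁸ J ÷ (3600000 J/kWh) = 57.7397 kWh

57.74 kWh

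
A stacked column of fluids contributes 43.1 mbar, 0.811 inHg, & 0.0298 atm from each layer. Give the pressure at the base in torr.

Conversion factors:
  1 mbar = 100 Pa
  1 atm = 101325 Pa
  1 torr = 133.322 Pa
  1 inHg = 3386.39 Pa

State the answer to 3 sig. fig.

43.1 mbar × 100 = 4310 Pa
0.811 inHg × 3386.39 = 2746.36 Pa
0.0298 atm × 101325 = 3019.48 Pa
Combined: 4310 + 2746.36 + 3019.48 = 10075.8 Pa
In torr: 10075.8 / 133.322 = 75.5749 torr

75.6 torr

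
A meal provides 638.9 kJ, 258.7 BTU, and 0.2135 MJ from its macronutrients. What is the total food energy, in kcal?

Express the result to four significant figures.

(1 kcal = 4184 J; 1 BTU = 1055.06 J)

638.9 kJ × 1000 → 638900 J
258.7 BTU × 1055.06 → 272944 J
0.2135 MJ × 1000000 → 213500 J
Combined: 638900 + 272944 + 213500 = 1.12534×10⁶ J
In kcal: 1.12534×10⁶ / 4184 = 268.963 kcal

269.0 kcal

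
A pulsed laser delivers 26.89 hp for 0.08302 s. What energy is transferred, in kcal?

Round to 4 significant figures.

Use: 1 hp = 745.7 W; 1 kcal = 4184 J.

26.89 hp × 745.7 → 20051.9 W
E = P × t = 20051.9 W × 0.08302 s = 1664.71 J
1664.71 J ÷ (4184 J/kcal) = 0.397875 kcal

0.3979 kcal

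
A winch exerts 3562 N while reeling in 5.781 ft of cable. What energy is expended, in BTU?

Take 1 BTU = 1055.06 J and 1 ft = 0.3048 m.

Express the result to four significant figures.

5.949 BTU

5.781 ft × 0.3048 → 1.76205 m
W = F × d = 3562 N × 1.76205 m = 6276.42 J
6276.42 J ÷ (1055.06 J/BTU) = 5.94887 BTU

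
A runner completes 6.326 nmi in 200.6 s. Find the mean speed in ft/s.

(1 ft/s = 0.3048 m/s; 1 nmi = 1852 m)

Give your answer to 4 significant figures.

191.6 ft/s

6.326 nmi × 1852 = 11715.8 m
v = d / t = 11715.8 m / 200.6 s = 58.4038 m/s
58.4038 m/s ÷ (0.3048 m/s/ft/s) = 191.614 ft/s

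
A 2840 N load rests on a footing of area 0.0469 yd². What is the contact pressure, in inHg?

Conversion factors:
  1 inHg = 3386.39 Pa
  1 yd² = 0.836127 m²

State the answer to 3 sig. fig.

21.4 inHg

0.0469 yd² × 0.836127 = 0.0392144 m²
P = F / A = 2840 N / 0.0392144 m² = 72422.4 Pa
72422.4 Pa ÷ (3386.39 Pa/inHg) = 21.3863 inHg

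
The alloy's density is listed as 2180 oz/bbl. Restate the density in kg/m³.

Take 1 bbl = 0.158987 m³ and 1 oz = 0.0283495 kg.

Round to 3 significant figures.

389 kg/m³

2180 oz/bbl × 0.0283495 kg/oz ÷ 0.158987 m³/bbl = 388.723 kg/m³
388.723 kg/m³  = 388.723 kg/m³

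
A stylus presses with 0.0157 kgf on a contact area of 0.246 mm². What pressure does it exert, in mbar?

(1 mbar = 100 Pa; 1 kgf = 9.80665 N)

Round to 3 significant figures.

0.0157 kgf × 9.80665 → 0.153964 N
0.246 mm² × 10⁻⁶ → 2.46×10⁻⁷ m²
P = F / A = 0.153964 N / 2.46×10⁻⁷ m² = 625870 Pa
625870 Pa ÷ (100 Pa/mbar) = 6258.7 mbar

6260 mbar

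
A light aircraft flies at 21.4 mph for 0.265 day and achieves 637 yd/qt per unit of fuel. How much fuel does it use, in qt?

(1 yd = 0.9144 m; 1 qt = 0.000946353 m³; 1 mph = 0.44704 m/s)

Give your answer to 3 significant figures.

376 qt

21.4 mph → 9.56666 m/s
0.265 day → 22896 s
d = v × t = 9.56666 × 22896 = 219038 m
637 yd/qt → 615492 m/m³
V = d / (distance per unit fuel) = 219038 / 615492 = 0.355875 m³
In qt: 0.355875 / 0.000946353 = 376.049 qt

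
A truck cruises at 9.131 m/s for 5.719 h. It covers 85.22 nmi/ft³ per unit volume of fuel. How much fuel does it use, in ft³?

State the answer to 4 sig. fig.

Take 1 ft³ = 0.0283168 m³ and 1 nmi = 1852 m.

1.191 ft³

5.719 h → 20588.4 s
d = v × t = 9.131 × 20588.4 = 187993 m
85.22 nmi/ft³ → 5.57363×10⁶ m/m³
V = d / (distance per unit fuel) = 187993 / 5.57363×10⁶ = 0.033729 m³
In ft³: 0.033729 / 0.0283168 = 1.19113 ft³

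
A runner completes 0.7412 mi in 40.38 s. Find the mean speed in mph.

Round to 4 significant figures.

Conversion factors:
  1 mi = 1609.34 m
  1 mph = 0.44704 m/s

66.08 mph

0.7412 mi × 1609.34 → 1192.84 m
v = d / t = 1192.84 m / 40.38 s = 29.5404 m/s
29.5404 m/s ÷ (0.44704 m/s/mph) = 66.08 mph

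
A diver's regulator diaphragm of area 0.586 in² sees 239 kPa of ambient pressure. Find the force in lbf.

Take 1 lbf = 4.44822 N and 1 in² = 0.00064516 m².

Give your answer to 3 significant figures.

20.3 lbf

239 kPa × 1000 → 239000 Pa
0.586 in² × 0.00064516 → 3.78064×10⁻⁴ m²
F = P × A = 239000 Pa × 3.78064×10⁻⁴ m² = 90.3573 N
90.3573 N ÷ (4.44822 N/lbf) = 20.3131 lbf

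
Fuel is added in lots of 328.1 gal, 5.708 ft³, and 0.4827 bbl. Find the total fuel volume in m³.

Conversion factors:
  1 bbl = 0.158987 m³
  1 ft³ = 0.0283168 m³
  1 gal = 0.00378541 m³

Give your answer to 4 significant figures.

328.1 gal × 0.00378541 = 1.24199 m³
5.708 ft³ × 0.0283168 = 0.161632 m³
0.4827 bbl × 0.158987 = 0.076743 m³
Sum: 1.24199 + 0.161632 + 0.076743 = 1.48036 m³

1.480 m³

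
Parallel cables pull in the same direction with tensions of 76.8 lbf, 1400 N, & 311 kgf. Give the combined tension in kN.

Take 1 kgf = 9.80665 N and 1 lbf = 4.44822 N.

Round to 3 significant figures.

76.8 lbf × 4.44822 → 341.623 N
1400 N (already N)
311 kgf × 9.80665 → 3049.87 N
Sum: 341.623 + 1400 + 3049.87 = 4791.49 N
In kN: 4791.49 / 1000 = 4.79149 kN

4.79 kN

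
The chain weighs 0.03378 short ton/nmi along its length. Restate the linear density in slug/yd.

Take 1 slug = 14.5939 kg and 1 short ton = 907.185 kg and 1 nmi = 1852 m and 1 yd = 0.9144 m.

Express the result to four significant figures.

0.03378 short ton/nmi × 907.185 kg/short ton ÷ 1852 m/nmi = 0.0165468 kg/m
0.0165468 kg/m ÷ 14.5939 kg/slug × 0.9144 m/yd = 0.00103676 slug/yd

0.001037 slug/yd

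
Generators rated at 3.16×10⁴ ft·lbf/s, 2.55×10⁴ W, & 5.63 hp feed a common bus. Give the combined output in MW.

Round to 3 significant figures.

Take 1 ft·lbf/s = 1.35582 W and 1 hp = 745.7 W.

0.0725 MW

3.16×10⁴ ft·lbf/s × 1.35582 = 42843.9 W
2.55×10⁴ W (already W)
5.63 hp × 745.7 = 4198.29 W
Total: 42843.9 + 25500 + 4198.29 = 72542.2 W
In MW: 72542.2 / 1000000 = 0.0725422 MW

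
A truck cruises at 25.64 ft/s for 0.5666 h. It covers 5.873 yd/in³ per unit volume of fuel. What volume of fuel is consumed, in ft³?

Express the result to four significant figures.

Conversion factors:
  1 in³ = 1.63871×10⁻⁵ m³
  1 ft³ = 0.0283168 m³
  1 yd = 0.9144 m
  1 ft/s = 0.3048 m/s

1.718 ft³

25.64 ft/s → 7.81507 m/s
0.5666 h → 2039.76 s
d = v × t = 7.81507 × 2039.76 = 15940.9 m
5.873 yd/in³ → 327713 m/m³
V = d / (distance per unit fuel) = 15940.9 / 327713 = 0.0486429 m³
In ft³: 0.0486429 / 0.0283168 = 1.71781 ft³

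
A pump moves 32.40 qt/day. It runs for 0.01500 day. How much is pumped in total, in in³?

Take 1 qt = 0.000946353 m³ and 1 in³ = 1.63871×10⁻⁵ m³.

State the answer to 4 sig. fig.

32.40 qt/day → 3.54882×10⁻⁷ m³/s
0.01500 day → 1296 s
V = Q × t = 3.54882×10⁻⁷ × 1296 = 4.59927×10⁻⁴ m³
In in³: 4.59927×10⁻⁴ / 1.63871×10⁻⁵ = 28.0664 in³

28.07 in³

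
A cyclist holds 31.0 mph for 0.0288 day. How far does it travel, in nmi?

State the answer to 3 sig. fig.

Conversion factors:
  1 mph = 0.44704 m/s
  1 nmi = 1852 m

18.6 nmi

31.0 mph × 0.44704 = 13.8582 m/s
0.0288 day × 86400 = 2488.32 s
d = v × t = 13.8582 m/s × 2488.32 s = 34483.6 m
34483.6 m ÷ (1852 m/nmi) = 18.6197 nmi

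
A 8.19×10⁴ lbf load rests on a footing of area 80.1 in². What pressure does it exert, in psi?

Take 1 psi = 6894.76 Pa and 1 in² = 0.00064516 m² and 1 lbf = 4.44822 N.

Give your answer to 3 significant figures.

8.19×10⁴ lbf × 4.44822 → 364309 N
80.1 in² × 0.00064516 → 0.0516773 m²
P = F / A = 364309 N / 0.0516773 m² = 7.04969×10⁶ Pa
7.04969×10⁶ Pa ÷ (6894.76 Pa/psi) = 1022.47 psi

1020 psi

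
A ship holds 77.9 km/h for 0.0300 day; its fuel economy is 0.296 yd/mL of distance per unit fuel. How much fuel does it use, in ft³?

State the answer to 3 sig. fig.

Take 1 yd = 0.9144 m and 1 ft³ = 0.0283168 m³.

7.32 ft³

77.9 km/h → 21.6389 m/s
0.0300 day → 2592 s
d = v × t = 21.6389 × 2592 = 56088 m
0.296 yd/mL → 270662 m/m³
V = d / (distance per unit fuel) = 56088 / 270662 = 0.207225 m³
In ft³: 0.207225 / 0.0283168 = 7.31809 ft³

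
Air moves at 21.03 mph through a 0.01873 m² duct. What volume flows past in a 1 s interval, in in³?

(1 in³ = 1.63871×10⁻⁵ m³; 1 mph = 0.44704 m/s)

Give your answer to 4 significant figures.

1.075×10⁴ in³

21.03 mph × 0.44704 = 9.40125 m/s
V = v × A × t = 9.40125 m/s × 0.01873 m² × 1 s = 0.176085 m³
0.176085 m³ ÷ (1.63871×10⁻⁵ m³/in³) = 10745.3 in³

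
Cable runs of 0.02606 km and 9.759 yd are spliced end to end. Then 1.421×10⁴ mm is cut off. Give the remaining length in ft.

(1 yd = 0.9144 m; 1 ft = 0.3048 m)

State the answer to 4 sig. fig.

68.15 ft

0.02606 km × 1000 → 26.06 m
9.759 yd × 0.9144 → 8.92363 m
1.421×10⁴ mm × 0.001 → 14.21 m
Sum: 26.06 + 8.92363 − 14.21 = 20.7736 m
In ft: 20.7736 / 0.3048 = 68.1549 ft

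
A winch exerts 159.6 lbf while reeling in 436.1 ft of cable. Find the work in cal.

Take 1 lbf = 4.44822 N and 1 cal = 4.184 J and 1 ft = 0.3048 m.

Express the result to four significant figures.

159.6 lbf × 4.44822 = 709.936 N
436.1 ft × 0.3048 = 132.923 m
W = F × d = 709.936 N × 132.923 m = 94366.8 J
94366.8 J ÷ (4.184 J/cal) = 22554.2 cal

2.255×10⁴ cal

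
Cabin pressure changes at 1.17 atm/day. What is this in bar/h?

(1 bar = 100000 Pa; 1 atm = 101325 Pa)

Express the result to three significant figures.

0.0494 bar/h

1.17 atm/day × 101325 Pa/atm ÷ 86400 s/day = 1.37211 Pa/s
1.37211 Pa/s ÷ 100000 Pa/bar × 3600 s/h = 0.049396 bar/h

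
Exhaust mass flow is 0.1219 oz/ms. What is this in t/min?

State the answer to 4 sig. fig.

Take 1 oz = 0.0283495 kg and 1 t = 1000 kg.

0.2073 t/min

0.1219 oz/ms × 0.0283495 kg/oz ÷ 0.001 s/ms = 3.4558 kg/s
3.4558 kg/s ÷ 1000 kg/t × 60 s/min = 0.207348 t/min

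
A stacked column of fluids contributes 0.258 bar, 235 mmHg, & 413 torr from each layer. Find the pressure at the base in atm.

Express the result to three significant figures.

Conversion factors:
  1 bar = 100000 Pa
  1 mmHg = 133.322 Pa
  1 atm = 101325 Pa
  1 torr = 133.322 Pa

1.11 atm

0.258 bar × 100000 = 25800 Pa
235 mmHg × 133.322 = 31330.7 Pa
413 torr × 133.322 = 55062 Pa
Total: 25800 + 31330.7 + 55062 = 112193 Pa
In atm: 112193 / 101325 = 1.10726 atm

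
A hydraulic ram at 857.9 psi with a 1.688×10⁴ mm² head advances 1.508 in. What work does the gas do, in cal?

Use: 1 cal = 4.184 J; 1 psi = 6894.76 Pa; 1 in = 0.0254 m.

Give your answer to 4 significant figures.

857.9 psi → 5.91501×10⁶ Pa
1.688×10⁴ mm² → 0.01688 m²
F = P × A = 5.91501×10⁶ × 0.01688 = 99845.4 N
1.508 in → 0.0383032 m
W = F × d = 99845.4 × 0.0383032 = 3824.4 J
In cal: 3824.4 / 4.184 = 914.054 cal

914.1 cal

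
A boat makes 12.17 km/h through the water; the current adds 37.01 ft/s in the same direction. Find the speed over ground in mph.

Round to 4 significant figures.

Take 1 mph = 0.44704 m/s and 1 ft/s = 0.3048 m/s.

32.80 mph

12.17 km/h × (1/3.6) → 3.38056 m/s
37.01 ft/s × 0.3048 → 11.2806 m/s
Total: 3.38056 + 11.2806 = 14.6612 m/s
In mph: 14.6612 / 0.44704 = 32.7962 mph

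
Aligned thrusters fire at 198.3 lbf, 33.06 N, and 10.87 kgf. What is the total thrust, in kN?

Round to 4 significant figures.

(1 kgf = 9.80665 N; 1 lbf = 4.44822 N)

198.3 lbf × 4.44822 → 882.082 N
33.06 N (already N)
10.87 kgf × 9.80665 → 106.598 N
Total: 882.082 + 33.06 + 106.598 = 1021.74 N
In kN: 1021.74 / 1000 = 1.02174 kN

1.022 kN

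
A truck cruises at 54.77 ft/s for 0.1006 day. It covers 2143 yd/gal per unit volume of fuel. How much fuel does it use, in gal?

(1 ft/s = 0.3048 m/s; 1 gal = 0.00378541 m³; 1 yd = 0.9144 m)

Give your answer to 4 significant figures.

54.77 ft/s → 16.6939 m/s
0.1006 day → 8691.84 s
d = v × t = 16.6939 × 8691.84 = 145101 m
2143 yd/gal → 517661 m/m³
V = d / (distance per unit fuel) = 145101 / 517661 = 0.280301 m³
In gal: 0.280301 / 0.00378541 = 74.0477 gal

74.05 gal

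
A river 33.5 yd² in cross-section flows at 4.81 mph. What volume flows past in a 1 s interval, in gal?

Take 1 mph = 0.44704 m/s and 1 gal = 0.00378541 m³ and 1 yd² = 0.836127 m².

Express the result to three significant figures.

4.81 mph × 0.44704 → 2.15026 m/s
33.5 yd² × 0.836127 → 28.0103 m²
V = v × A × t = 2.15026 m/s × 28.0103 m² × 1 s = 60.2294 m³
60.2294 m³ ÷ (0.00378541 m³/gal) = 15910.9 gal

1.59×10⁴ gal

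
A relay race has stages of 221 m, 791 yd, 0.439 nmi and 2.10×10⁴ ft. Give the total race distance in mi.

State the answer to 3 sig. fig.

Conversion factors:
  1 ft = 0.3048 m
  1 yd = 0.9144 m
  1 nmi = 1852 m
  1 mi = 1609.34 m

221 m (already m)
791 yd × 0.9144 → 723.29 m
0.439 nmi × 1852 → 813.028 m
2.10×10⁴ ft × 0.3048 → 6400.8 m
Total: 221 + 723.29 + 813.028 + 6400.8 = 8158.12 m
In mi: 8158.12 / 1609.34 = 5.06923 mi

5.07 mi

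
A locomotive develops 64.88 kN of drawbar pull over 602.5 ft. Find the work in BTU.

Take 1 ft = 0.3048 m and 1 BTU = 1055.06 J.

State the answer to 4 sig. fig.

1.129×10⁴ BTU

64.88 kN × 1000 → 64880 N
602.5 ft × 0.3048 → 183.642 m
W = F × d = 64880 N × 183.642 m = 1.19147×10⁷ J
1.19147×10⁷ J ÷ (1055.06 J/BTU) = 11292.9 BTU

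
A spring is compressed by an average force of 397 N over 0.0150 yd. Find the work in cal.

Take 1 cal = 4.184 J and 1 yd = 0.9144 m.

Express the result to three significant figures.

1.30 cal

0.0150 yd × 0.9144 → 0.013716 m
W = F × d = 397 N × 0.013716 m = 5.44525 J
5.44525 J ÷ (4.184 J/cal) = 1.30145 cal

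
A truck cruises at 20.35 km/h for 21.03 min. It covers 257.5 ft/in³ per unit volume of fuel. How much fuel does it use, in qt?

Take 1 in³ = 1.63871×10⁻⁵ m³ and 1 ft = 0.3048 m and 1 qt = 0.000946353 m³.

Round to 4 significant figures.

20.35 km/h → 5.65278 m/s
21.03 min → 1261.8 s
d = v × t = 5.65278 × 1261.8 = 7132.68 m
257.5 ft/in³ → 4.7895×10⁶ m/m³
V = d / (distance per unit fuel) = 7132.68 / 4.7895×10⁶ = 0.00148923 m³
In qt: 0.00148923 / 0.000946353 = 1.57365 qt

1.574 qt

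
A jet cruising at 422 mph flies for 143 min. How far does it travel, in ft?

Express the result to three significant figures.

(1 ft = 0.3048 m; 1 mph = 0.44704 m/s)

5.31×10⁶ ft

422 mph × 0.44704 → 188.651 m/s
143 min × 60 → 8580 s
d = v × t = 188.651 m/s × 8580 s = 1.61863×10⁶ m
1.61863×10⁶ m ÷ (0.3048 m/ft) = 5.31047×10⁶ ft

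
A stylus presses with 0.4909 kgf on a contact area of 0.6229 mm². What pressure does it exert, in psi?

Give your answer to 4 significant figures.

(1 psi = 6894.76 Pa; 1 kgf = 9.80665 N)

0.4909 kgf × 9.80665 → 4.81408 N
0.6229 mm² × 10⁻⁶ → 6.229×10⁻⁷ m²
P = F / A = 4.81408 N / 6.229×10⁻⁷ m² = 7.7285×10⁶ Pa
7.7285×10⁶ Pa ÷ (6894.76 Pa/psi) = 1120.92 psi

1121 psi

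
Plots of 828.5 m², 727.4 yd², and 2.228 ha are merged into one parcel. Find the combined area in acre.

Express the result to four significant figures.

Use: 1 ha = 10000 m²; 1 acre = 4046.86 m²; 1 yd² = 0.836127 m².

5.861 acre

828.5 m² (already m²)
727.4 yd² × 0.836127 = 608.199 m²
2.228 ha × 10000 = 22280 m²
Total: 828.5 + 608.199 + 22280 = 23716.7 m²
In acre: 23716.7 / 4046.86 = 5.86052 acre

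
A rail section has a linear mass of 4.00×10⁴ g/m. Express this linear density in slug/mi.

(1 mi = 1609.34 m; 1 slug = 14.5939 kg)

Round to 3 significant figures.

4410 slug/mi

4.00×10⁴ g/m × 0.001 kg/g = 40 kg/m
40 kg/m ÷ 14.5939 kg/slug × 1609.34 m/mi = 4410.99 slug/mi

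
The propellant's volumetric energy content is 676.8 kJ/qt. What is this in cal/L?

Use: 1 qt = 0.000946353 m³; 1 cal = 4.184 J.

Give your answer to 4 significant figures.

676.8 kJ/qt × 1000 J/kJ ÷ 0.000946353 m³/qt = 7.15167×10⁸ J/m³
7.15167×10⁸ J/m³ ÷ 4.184 J/cal × 0.001 m³/L = 170929 cal/L

1.709×10⁵ cal/L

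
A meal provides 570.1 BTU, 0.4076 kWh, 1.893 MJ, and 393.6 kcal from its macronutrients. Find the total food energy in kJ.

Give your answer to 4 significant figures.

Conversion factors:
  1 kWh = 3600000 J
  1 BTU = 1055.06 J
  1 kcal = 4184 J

5609 kJ

570.1 BTU × 1055.06 = 601490 J
0.4076 kWh × 3600000 = 1.46736×10⁶ J
1.893 MJ × 1000000 = 1.893×10⁶ J
393.6 kcal × 4184 = 1.64682×10⁶ J
Total: 601490 + 1.46736×10⁶ + 1.893×10⁶ + 1.64682×10⁶ = 5.60867×10⁶ J
In kJ: 5.60867×10⁶ / 1000 = 5608.67 kJ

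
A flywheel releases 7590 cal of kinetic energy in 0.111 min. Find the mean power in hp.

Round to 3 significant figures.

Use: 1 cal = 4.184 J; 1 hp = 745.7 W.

6.39 hp

7590 cal × 4.184 → 31756.6 J
0.111 min × 60 → 6.66 s
P = E / t = 31756.6 J / 6.66 s = 4768.26 W
4768.26 W ÷ (745.7 W/hp) = 6.39434 hp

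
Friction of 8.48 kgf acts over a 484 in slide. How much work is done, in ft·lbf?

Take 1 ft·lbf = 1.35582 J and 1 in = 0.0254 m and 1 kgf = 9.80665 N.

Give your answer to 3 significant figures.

754 ft·lbf

8.48 kgf × 9.80665 = 83.1604 N
484 in × 0.0254 = 12.2936 m
W = F × d = 83.1604 N × 12.2936 m = 1022.34 J
1022.34 J ÷ (1.35582 J/ft·lbf) = 754.038 ft·lbf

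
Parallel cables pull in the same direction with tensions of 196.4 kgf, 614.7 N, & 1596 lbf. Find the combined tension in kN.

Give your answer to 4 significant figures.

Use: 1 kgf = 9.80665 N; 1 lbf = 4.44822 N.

196.4 kgf × 9.80665 = 1926.03 N
614.7 N (already N)
1596 lbf × 4.44822 = 7099.36 N
Combined: 1926.03 + 614.7 + 7099.36 = 9640.09 N
In kN: 9640.09 / 1000 = 9.64009 kN

9.640 kN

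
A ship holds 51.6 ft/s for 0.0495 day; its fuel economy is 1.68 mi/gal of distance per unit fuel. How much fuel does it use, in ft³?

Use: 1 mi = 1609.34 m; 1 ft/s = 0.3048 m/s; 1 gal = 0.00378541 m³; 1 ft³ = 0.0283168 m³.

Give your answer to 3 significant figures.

51.6 ft/s → 15.7277 m/s
0.0495 day → 4276.8 s
d = v × t = 15.7277 × 4276.8 = 67264.2 m
1.68 mi/gal → 714240 m/m³
V = d / (distance per unit fuel) = 67264.2 / 714240 = 0.0941759 m³
In ft³: 0.0941759 / 0.0283168 = 3.3258 ft³

3.33 ft³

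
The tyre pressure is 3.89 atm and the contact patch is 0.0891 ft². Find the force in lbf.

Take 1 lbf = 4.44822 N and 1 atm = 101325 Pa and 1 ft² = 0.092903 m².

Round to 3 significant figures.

3.89 atm × 101325 → 394154 Pa
0.0891 ft² × 0.092903 → 0.00827766 m²
F = P × A = 394154 Pa × 0.00827766 m² = 3262.67 N
3262.67 N ÷ (4.44822 N/lbf) = 733.478 lbf

733 lbf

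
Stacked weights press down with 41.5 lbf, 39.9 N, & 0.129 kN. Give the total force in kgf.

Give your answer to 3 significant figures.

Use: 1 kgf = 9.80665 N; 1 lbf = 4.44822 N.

41.5 lbf × 4.44822 = 184.601 N
39.9 N (already N)
0.129 kN × 1000 = 129 N
Total: 184.601 + 39.9 + 129 = 353.501 N
In kgf: 353.501 / 9.80665 = 36.0471 kgf

36.0 kgf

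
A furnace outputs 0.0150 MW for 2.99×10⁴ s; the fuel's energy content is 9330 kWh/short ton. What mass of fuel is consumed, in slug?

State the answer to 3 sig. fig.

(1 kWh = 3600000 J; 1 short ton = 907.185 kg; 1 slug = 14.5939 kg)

0.830 slug

0.0150 MW → 15000 W
E = P × t = 15000 × 29900 = 4.485×10⁸ J
9330 kWh/short ton → 3.70244×10⁷ J/kg
m = E / e_s = 4.485×10⁸ / 3.70244×10⁷ = 12.1136 kg
In slug: 12.1136 / 14.5939 = 0.830045 slug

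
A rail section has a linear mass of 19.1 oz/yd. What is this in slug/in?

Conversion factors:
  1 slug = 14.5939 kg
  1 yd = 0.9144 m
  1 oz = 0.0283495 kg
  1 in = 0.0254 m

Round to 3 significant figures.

19.1 oz/yd × 0.0283495 kg/oz ÷ 0.9144 m/yd = 0.592165 kg/m
0.592165 kg/m ÷ 14.5939 kg/slug × 0.0254 m/in = 0.00103064 slug/in

0.00103 slug/in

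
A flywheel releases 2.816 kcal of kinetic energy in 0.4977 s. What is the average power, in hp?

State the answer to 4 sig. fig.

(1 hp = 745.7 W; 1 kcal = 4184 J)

31.75 hp

2.816 kcal × 4184 = 11782.1 J
P = E / t = 11782.1 J / 0.4977 s = 23673.1 W
23673.1 W ÷ (745.7 W/hp) = 31.7461 hp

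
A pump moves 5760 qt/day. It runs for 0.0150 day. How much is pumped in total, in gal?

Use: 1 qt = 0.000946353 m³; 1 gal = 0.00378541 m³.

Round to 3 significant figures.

21.6 gal

5760 qt/day → 6.30902×10⁻⁵ m³/s
0.0150 day → 1296 s
V = Q × t = 6.30902×10⁻⁵ × 1296 = 0.0817649 m³
In gal: 0.0817649 / 0.00378541 = 21.6 gal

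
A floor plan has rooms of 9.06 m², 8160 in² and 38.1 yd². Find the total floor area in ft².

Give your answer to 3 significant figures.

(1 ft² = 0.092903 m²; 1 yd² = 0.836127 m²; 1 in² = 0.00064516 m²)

497 ft²

9.06 m² (already m²)
8160 in² × 0.00064516 = 5.26451 m²
38.1 yd² × 0.836127 = 31.8564 m²
Combined: 9.06 + 5.26451 + 31.8564 = 46.1809 m²
In ft²: 46.1809 / 0.092903 = 497.087 ft²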